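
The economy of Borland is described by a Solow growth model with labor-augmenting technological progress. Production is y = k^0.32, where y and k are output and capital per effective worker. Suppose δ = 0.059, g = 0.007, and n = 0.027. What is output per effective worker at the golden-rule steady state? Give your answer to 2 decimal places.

Break-even investment rate: n + g + δ = 0.027 + 0.007 + 0.059 = 0.093.
At the golden rule the marginal product of capital equals n+g+δ: 0.32·k^(0.32−1) = 0.093. Solving, k_gold = (0.32/0.093)^(1/0.68) ≈ 6.1548.
Output: y_gold = k_gold^0.32 = 6.1548^0.32 ≈ 1.7887.

y_gold ≈ 1.79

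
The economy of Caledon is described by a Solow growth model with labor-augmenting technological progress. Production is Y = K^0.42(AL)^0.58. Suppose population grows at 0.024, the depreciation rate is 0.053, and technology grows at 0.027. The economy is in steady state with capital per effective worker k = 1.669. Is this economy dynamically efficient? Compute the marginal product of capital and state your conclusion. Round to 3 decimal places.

dynamically efficient; MPK ≈ 0.312

n + g + δ = 0.024 + 0.027 + 0.053 = 0.104.
MPK = 0.42·k^(0.42−1) = 0.42·1.669^(-0.58) ≈ 0.3121.
MPK > 0.104, so the economy is dynamically efficient (under-saving).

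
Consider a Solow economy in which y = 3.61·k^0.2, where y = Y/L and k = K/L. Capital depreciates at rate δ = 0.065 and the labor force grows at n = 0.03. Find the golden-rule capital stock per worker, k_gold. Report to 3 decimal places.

n + δ = 0.03 + 0.065 = 0.095.
Setting f'(k) = n+δ gives 0.2·3.61·k^(0.2−1) = 0.095, hence k_gold = (0.2·3.61/0.095)^(1/0.8) ≈ 12.6188.

k_gold ≈ 12.619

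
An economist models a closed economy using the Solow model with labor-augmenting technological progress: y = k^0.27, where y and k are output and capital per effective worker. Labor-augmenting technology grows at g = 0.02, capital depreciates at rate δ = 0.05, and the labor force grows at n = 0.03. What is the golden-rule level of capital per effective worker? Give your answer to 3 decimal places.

Capital per effective worker breaks even when investment replaces (n + g + δ)·k; here n + g + δ = 0.1.
Golden rule sets MPK = n+g+δ: 0.27·k^(0.27−1) = 0.1, so k_gold = (0.27/0.1)^(1/0.73) ≈ 3.8986.

k_gold ≈ 3.899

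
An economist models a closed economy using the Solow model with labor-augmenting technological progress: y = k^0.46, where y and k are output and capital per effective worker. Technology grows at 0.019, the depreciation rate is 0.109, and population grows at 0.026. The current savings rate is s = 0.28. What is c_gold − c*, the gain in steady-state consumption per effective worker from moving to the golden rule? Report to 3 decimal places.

Δc ≈ 0.173

The effective depreciation rate is n + g + δ = 0.026 + 0.019 + 0.109 = 0.154.
Current steady state (s = 0.28): k* = (0.28/0.154)^(1/0.54) ≈ 3.0256, y* = 3.0256^0.46 ≈ 1.6641, c* = (1−0.28)·1.6641 ≈ 1.1981.
Maximizing c = f(k) − (n+g+δ)·k gives f'(k) = n+g+δ, i.e. 0.46·k^(0.46−1) = 0.154, so k_gold = (0.46/0.154)^(1/0.54) ≈ 7.5870.
y_gold = 7.5870^0.46 ≈ 2.5400, c_gold = y_gold − 0.154·k_gold ≈ 1.3716.
Gain: Δc = 1.3716 − 1.1981 ≈ 0.1735.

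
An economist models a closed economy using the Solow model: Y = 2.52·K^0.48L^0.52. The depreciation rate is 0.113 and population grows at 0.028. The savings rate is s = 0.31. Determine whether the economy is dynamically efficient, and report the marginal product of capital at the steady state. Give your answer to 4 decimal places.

dynamically efficient; MPK ≈ 0.2183

Break-even investment rate: n + δ = 0.028 + 0.113 = 0.141.
Steady-state k*: s·A·k^0.48 = 0.141·k gives k* = (0.31·2.52/0.141)^(1/0.52) ≈ 26.9086.
MPK = 0.48·2.52·26.9086^(-0.52) ≈ 0.2183.
MPK > n+δ = 0.141, so the economy is dynamically efficient (under-saving).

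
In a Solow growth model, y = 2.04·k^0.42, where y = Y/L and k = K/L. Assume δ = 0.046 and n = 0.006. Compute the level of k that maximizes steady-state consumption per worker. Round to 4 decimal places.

k_gold ≈ 125.3321

Break-even investment rate: n + δ = 0.006 + 0.046 = 0.052.
Setting f'(k) = n+δ gives 0.42·2.04·k^(0.42−1) = 0.052, hence k_gold = (0.42·2.04/0.052)^(1/0.58) ≈ 125.3321.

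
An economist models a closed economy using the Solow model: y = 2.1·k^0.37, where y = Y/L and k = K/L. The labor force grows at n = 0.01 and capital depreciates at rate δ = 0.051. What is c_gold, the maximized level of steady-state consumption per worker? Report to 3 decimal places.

c_gold ≈ 5.896

Break-even investment rate: n + δ = 0.01 + 0.051 = 0.061.
Maximizing c = f(k) − (n+δ)·k gives f'(k) = n+δ, i.e. 0.37·2.1·k^(0.37−1) = 0.061, so k_gold = (0.37·2.1/0.061)^(1/0.63) ≈ 56.7692.
y_gold = 2.1·56.7692^0.37 ≈ 9.3593.
c_gold = y_gold − (n+δ)·k_gold = 9.3593 − 0.061·56.7692 ≈ 5.8963.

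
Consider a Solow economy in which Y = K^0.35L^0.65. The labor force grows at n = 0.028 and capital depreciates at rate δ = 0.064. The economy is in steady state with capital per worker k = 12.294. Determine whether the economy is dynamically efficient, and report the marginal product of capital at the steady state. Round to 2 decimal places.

dynamically inefficient; MPK ≈ 0.07

n + δ = 0.028 + 0.064 = 0.092.
MPK = 0.35·k^(0.35−1) = 0.35·12.294^(-0.65) ≈ 0.0685.
MPK < 0.092, so the economy is dynamically inefficient (over-saving).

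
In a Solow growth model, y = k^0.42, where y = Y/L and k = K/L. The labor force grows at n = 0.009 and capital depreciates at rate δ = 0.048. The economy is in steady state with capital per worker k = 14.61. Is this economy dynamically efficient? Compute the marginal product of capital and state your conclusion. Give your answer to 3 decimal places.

n + δ = 0.009 + 0.048 = 0.057.
MPK = 0.42·k^(0.42−1) = 0.42·14.61^(-0.58) ≈ 0.0887.
MPK > 0.057, so the economy is dynamically efficient (under-saving).

dynamically efficient; MPK ≈ 0.089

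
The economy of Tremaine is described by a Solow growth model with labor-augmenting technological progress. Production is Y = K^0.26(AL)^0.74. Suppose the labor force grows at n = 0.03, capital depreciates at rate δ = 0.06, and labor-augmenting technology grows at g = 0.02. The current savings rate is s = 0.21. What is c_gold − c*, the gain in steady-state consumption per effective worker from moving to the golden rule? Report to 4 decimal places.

Δc ≈ 0.0096

n + g + δ = 0.03 + 0.02 + 0.06 = 0.11.
Current steady state (s = 0.21): k* = (0.21/0.11)^(1/0.74) ≈ 2.3960, y* = 2.3960^0.26 ≈ 1.2551, c* = (1−0.21)·1.2551 ≈ 0.9915.
Maximizing c = f(k) − (n+g+δ)·k gives f'(k) = n+g+δ, i.e. 0.26·k^(0.26−1) = 0.11, so k_gold = (0.26/0.11)^(1/0.74) ≈ 3.1977.
y_gold = 3.1977^0.26 ≈ 1.3529, c_gold = y_gold − 0.11·k_gold ≈ 1.0011.
Gain: Δc = 1.0011 − 0.9915 ≈ 0.0096.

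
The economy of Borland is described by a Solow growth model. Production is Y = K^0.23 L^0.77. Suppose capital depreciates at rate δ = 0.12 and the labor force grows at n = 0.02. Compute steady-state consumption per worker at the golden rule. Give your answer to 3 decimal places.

c_gold ≈ 0.893

n + δ = 0.02 + 0.12 = 0.14.
At the golden rule the marginal product of capital equals n+δ: 0.23·k^(0.23−1) = 0.14. Solving, k_gold = (0.23/0.14)^(1/0.77) ≈ 1.9055.
y_gold = 1.9055^0.23 ≈ 1.1598.
c_gold = y_gold − (n+δ)·k_gold = 1.1598 − 0.14·1.9055 ≈ 0.8931.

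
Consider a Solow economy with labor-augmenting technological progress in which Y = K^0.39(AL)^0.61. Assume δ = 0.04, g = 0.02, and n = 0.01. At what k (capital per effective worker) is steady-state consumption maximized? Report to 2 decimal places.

k_gold ≈ 16.71

The effective depreciation rate is n + g + δ = 0.01 + 0.02 + 0.04 = 0.07.
Maximizing c = f(k) − (n+g+δ)·k gives f'(k) = n+g+δ, i.e. 0.39·k^(0.39−1) = 0.07, so k_gold = (0.39/0.07)^(1/0.61) ≈ 16.7069.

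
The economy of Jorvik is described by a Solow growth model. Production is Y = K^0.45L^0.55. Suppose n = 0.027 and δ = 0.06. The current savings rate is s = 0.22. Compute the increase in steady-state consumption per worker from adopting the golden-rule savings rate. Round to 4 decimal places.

Capital per worker breaks even when investment replaces (n + δ)·k; here n + δ = 0.087.
Current steady state (s = 0.22): k* = (0.22/0.087)^(1/0.55) ≈ 5.4020, y* = 5.4020^0.45 ≈ 2.1362, c* = (1−0.22)·2.1362 ≈ 1.6663.
Golden rule sets MPK = n+δ: 0.45·k^(0.45−1) = 0.087, so k_gold = (0.45/0.087)^(1/0.55) ≈ 19.8438.
y_gold = 19.8438^0.45 ≈ 3.8365, c_gold = y_gold − 0.087·k_gold ≈ 2.1101.
Gain: Δc = 2.1101 − 1.6663 ≈ 0.4438.

Δc ≈ 0.4438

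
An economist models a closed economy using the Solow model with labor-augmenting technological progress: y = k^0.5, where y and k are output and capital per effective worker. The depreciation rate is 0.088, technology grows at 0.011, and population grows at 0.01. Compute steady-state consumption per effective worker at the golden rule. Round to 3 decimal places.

c_gold ≈ 2.294

The effective depreciation rate is n + g + δ = 0.01 + 0.011 + 0.088 = 0.109.
Maximizing c = f(k) − (n+g+δ)·k gives f'(k) = n+g+δ, i.e. 0.5·k^(0.5−1) = 0.109, so k_gold = (0.5/0.109)^(1/0.5) ≈ 21.0420.
y_gold = 21.0420^0.5 ≈ 4.5872.
c_gold = y_gold − (n+g+δ)·k_gold = 4.5872 − 0.109·21.0420 ≈ 2.2936.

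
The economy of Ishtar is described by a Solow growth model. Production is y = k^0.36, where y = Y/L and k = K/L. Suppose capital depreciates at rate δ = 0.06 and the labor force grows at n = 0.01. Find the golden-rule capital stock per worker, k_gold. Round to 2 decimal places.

n + δ = 0.01 + 0.06 = 0.07.
Maximizing c = f(k) − (n+δ)·k gives f'(k) = n+δ, i.e. 0.36·k^(0.36−1) = 0.07, so k_gold = (0.36/0.07)^(1/0.64) ≈ 12.9198.

k_gold ≈ 12.92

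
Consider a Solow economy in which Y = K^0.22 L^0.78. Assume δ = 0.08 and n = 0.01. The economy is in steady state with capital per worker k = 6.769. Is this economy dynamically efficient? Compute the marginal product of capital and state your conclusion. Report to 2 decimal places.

dynamically inefficient; MPK ≈ 0.05

The effective depreciation rate is n + δ = 0.01 + 0.08 = 0.09.
MPK = 0.22·k^(0.22−1) = 0.22·6.769^(-0.78) ≈ 0.0495.
MPK < 0.09, so the economy is dynamically inefficient (over-saving).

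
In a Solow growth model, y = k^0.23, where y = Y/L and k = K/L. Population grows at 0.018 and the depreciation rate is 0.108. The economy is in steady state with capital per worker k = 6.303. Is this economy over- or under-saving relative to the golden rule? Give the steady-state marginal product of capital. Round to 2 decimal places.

The effective depreciation rate is n + δ = 0.018 + 0.108 = 0.126.
MPK = 0.23·k^(0.23−1) = 0.23·6.303^(-0.77) ≈ 0.0557.
MPK < 0.126, so the economy is dynamically inefficient (over-saving).

over-saving; MPK ≈ 0.06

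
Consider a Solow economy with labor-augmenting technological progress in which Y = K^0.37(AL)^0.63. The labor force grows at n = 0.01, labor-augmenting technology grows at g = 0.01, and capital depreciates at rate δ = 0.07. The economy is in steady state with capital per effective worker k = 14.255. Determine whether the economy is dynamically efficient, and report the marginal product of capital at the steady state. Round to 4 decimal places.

n + g + δ = 0.01 + 0.01 + 0.07 = 0.09.
MPK = 0.37·k^(0.37−1) = 0.37·14.255^(-0.63) ≈ 0.0694.
MPK < 0.09, so the economy is dynamically inefficient (over-saving).

dynamically inefficient; MPK ≈ 0.0694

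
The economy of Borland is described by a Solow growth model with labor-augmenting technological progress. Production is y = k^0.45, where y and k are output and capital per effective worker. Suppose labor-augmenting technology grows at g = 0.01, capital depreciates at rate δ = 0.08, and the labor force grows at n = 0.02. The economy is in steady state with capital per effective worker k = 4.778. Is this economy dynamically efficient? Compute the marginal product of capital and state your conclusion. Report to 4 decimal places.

dynamically efficient; MPK ≈ 0.1904

Capital per effective worker breaks even when investment replaces (n + g + δ)·k; here n + g + δ = 0.11.
MPK = 0.45·k^(0.45−1) = 0.45·4.778^(-0.55) ≈ 0.1904.
MPK > 0.11, so the economy is dynamically efficient (under-saving).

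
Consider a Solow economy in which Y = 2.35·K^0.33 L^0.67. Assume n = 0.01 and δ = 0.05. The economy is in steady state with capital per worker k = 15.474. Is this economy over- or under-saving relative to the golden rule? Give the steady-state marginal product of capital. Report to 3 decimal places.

n + δ = 0.01 + 0.05 = 0.06.
MPK = 0.33·2.35·k^(0.33−1) = 0.33·2.35·15.474^(-0.67) ≈ 0.1238.
MPK > 0.06, so the economy is dynamically efficient (under-saving).

under-saving; MPK ≈ 0.124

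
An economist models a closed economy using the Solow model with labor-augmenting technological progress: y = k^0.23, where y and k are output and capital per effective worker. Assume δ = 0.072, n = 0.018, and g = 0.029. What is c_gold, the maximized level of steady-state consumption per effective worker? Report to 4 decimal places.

The effective depreciation rate is n + g + δ = 0.018 + 0.029 + 0.072 = 0.119.
Setting f'(k) = n+g+δ gives 0.23·k^(0.23−1) = 0.119, hence k_gold = (0.23/0.119)^(1/0.77) ≈ 2.3532.
y_gold = 2.3532^0.23 ≈ 1.2175.
c_gold = y_gold − (n+g+δ)·k_gold = 1.2175 − 0.119·2.3532 ≈ 0.9375.

c_gold ≈ 0.9375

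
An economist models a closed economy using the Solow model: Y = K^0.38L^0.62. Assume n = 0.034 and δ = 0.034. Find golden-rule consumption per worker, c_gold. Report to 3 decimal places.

c_gold ≈ 1.780

n + δ = 0.034 + 0.034 = 0.068.
At the golden rule the marginal product of capital equals n+δ: 0.38·k^(0.38−1) = 0.068. Solving, k_gold = (0.38/0.068)^(1/0.62) ≈ 16.0429.
y_gold = 16.0429^0.38 ≈ 2.8708.
c_gold = y_gold − (n+δ)·k_gold = 2.8708 − 0.068·16.0429 ≈ 1.7799.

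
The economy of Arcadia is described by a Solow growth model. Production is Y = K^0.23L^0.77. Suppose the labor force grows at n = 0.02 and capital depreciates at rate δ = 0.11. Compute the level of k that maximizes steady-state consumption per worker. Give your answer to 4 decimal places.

The effective depreciation rate is n + δ = 0.02 + 0.11 = 0.13.
Golden rule sets MPK = n+δ: 0.23·k^(0.23−1) = 0.13, so k_gold = (0.23/0.13)^(1/0.77) ≈ 2.0980.

k_gold ≈ 2.0980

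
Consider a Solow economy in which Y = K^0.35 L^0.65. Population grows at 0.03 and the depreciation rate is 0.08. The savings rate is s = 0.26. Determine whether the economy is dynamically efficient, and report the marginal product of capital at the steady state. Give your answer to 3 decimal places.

dynamically efficient; MPK ≈ 0.148

n + δ = 0.03 + 0.08 = 0.11.
Steady-state k*: s·k^0.35 = 0.11·k gives k* = (0.26/0.11)^(1/0.65) ≈ 3.7561.
MPK = 0.35·3.7561^(-0.65) ≈ 0.1481.
MPK > n+δ = 0.11, so the economy is dynamically efficient (under-saving).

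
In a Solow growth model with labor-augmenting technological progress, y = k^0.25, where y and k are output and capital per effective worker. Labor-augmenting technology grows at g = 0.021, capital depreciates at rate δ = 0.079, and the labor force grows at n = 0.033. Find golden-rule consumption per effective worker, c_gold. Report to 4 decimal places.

Break-even investment rate: n + g + δ = 0.033 + 0.021 + 0.079 = 0.133.
Golden rule sets MPK = n+g+δ: 0.25·k^(0.25−1) = 0.133, so k_gold = (0.25/0.133)^(1/0.75) ≈ 2.3198.
y_gold = 2.3198^0.25 ≈ 1.2341.
c_gold = y_gold − (n+g+δ)·k_gold = 1.2341 − 0.133·2.3198 ≈ 0.9256.

c_gold ≈ 0.9256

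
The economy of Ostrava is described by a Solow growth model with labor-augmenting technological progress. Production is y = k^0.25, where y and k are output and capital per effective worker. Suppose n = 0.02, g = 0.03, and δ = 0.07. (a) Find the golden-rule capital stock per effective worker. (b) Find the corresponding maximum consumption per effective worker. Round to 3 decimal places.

(a) k_gold ≈ 2.661; (b) c_gold ≈ 0.958

Capital per effective worker breaks even when investment replaces (n + g + δ)·k; here n + g + δ = 0.12.
Golden rule sets MPK = n+g+δ: 0.25·k^(0.25−1) = 0.12, so k_gold = (0.25/0.12)^(1/0.75) ≈ 2.6608.
y_gold = 2.6608^0.25 ≈ 1.2772; c_gold = y_gold − 0.12·k_gold ≈ 0.9579.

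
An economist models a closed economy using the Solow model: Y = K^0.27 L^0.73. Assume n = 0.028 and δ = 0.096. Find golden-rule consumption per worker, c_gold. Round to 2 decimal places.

c_gold ≈ 0.97

Break-even investment rate: n + δ = 0.028 + 0.096 = 0.124.
Golden rule sets MPK = n+δ: 0.27·k^(0.27−1) = 0.124, so k_gold = (0.27/0.124)^(1/0.73) ≈ 2.9036.
y_gold = 2.9036^0.27 ≈ 1.3335.
c_gold = y_gold − (n+δ)·k_gold = 1.3335 − 0.124·2.9036 ≈ 0.9735.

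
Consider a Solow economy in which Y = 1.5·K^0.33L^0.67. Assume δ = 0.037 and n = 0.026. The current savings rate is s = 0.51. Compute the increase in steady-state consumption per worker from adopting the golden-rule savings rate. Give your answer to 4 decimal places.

Δc ≈ 0.2601

Capital per worker breaks even when investment replaces (n + δ)·k; here n + δ = 0.063.
Current steady state (s = 0.51): k* = (0.51·1.5/0.063)^(1/0.67) ≈ 41.5326, y* = 1.5·41.5326^0.33 ≈ 5.1305, c* = (1−0.51)·5.1305 ≈ 2.5139.
Setting f'(k) = n+δ gives 0.33·1.5·k^(0.33−1) = 0.063, hence k_gold = (0.33·1.5/0.063)^(1/0.67) ≈ 21.6878.
y_gold = 1.5·21.6878^0.33 ≈ 4.1404, c_gold = y_gold − 0.063·k_gold ≈ 2.7741.
Gain: Δc = 2.7741 − 2.5139 ≈ 0.2601.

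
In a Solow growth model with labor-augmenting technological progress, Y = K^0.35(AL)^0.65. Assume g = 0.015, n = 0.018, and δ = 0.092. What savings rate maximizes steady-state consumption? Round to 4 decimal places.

s_gold = 0.3500

n + g + δ = 0.018 + 0.015 + 0.092 = 0.125.
At the golden rule MPK = n+g+δ, and in any Cobb-Douglas steady state s = (n+g+δ)·k/y = MPK·k/y = capital's share 0.35.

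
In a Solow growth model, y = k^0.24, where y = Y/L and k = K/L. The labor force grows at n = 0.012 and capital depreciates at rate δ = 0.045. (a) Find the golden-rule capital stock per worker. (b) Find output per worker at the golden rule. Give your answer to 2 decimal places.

Capital per worker breaks even when investment replaces (n + δ)·k; here n + δ = 0.057.
Setting f'(k) = n+δ gives 0.24·k^(0.24−1) = 0.057, hence k_gold = (0.24/0.057)^(1/0.76) ≈ 6.6297.
y_gold = 6.6297^0.24 ≈ 1.5746.

(a) k_gold ≈ 6.63; (b) y_gold ≈ 1.57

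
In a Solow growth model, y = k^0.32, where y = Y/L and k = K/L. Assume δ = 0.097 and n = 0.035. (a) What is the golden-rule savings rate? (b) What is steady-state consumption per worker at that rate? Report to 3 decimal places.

Capital per worker breaks even when investment replaces (n + δ)·k; here n + δ = 0.132.
For Cobb-Douglas, s_gold equals capital's share: s_gold = 0.32.
Setting f'(k) = n+δ gives 0.32·k^(0.32−1) = 0.132, hence k_gold = (0.32/0.132)^(1/0.68) ≈ 3.6775.
y_gold = 3.6775^0.32 ≈ 1.5170; c_gold = (1−0.32)·y_gold ≈ 1.0315.

(a) s_gold = 0.320; (b) c_gold ≈ 1.032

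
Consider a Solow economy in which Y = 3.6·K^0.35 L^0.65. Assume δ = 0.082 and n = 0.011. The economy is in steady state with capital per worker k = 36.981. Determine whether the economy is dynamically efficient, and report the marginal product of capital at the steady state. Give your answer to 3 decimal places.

n + δ = 0.011 + 0.082 = 0.093.
MPK = 0.35·3.6·k^(0.35−1) = 0.35·3.6·36.981^(-0.65) ≈ 0.1206.
MPK > 0.093, so the economy is dynamically efficient (under-saving).

dynamically efficient; MPK ≈ 0.121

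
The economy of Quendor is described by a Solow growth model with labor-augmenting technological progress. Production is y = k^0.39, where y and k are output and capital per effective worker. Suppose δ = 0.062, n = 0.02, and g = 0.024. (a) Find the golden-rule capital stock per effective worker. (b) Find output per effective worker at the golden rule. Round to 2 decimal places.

n + g + δ = 0.02 + 0.024 + 0.062 = 0.106.
Maximizing c = f(k) − (n+g+δ)·k gives f'(k) = n+g+δ, i.e. 0.39·k^(0.39−1) = 0.106, so k_gold = (0.39/0.106)^(1/0.61) ≈ 8.4620.
y_gold = 8.4620^0.39 ≈ 2.2999.

(a) k_gold ≈ 8.46; (b) y_gold ≈ 2.30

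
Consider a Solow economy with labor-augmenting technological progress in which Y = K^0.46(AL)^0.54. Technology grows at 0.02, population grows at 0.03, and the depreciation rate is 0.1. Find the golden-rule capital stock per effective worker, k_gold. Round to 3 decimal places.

n + g + δ = 0.03 + 0.02 + 0.1 = 0.15.
Maximizing c = f(k) − (n+g+δ)·k gives f'(k) = n+g+δ, i.e. 0.46·k^(0.46−1) = 0.15, so k_gold = (0.46/0.15)^(1/0.54) ≈ 7.9659.

k_gold ≈ 7.966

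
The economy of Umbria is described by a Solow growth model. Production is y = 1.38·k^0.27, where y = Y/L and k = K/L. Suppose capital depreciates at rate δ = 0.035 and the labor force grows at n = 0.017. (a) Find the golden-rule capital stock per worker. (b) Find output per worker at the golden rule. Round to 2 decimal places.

The effective depreciation rate is n + δ = 0.017 + 0.035 = 0.052.
Golden rule sets MPK = n+δ: 0.27·1.38·k^(0.27−1) = 0.052, so k_gold = (0.27·1.38/0.052)^(1/0.73) ≈ 14.8443.
y_gold = 1.38·14.8443^0.27 ≈ 2.8589.

(a) k_gold ≈ 14.84; (b) y_gold ≈ 2.86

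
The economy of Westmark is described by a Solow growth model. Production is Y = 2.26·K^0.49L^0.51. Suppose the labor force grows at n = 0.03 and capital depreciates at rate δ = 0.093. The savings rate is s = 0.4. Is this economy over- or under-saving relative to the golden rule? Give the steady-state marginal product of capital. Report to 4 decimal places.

Capital per worker breaks even when investment replaces (n + δ)·k; here n + δ = 0.123.
Steady-state k*: s·A·k^0.49 = 0.123·k gives k* = (0.4·2.26/0.123)^(1/0.51) ≈ 49.9523.
MPK = 0.49·2.26·49.9523^(-0.51) ≈ 0.1507.
MPK > n+δ = 0.123, so the economy is dynamically efficient (under-saving).

under-saving; MPK ≈ 0.1507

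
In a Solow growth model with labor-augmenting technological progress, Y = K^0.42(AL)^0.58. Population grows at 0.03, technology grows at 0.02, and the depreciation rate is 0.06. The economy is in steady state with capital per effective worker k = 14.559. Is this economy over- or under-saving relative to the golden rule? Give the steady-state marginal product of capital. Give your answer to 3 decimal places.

over-saving; MPK ≈ 0.089

Capital per effective worker breaks even when investment replaces (n + g + δ)·k; here n + g + δ = 0.11.
MPK = 0.42·k^(0.42−1) = 0.42·14.559^(-0.58) ≈ 0.0888.
MPK < 0.11, so the economy is dynamically inefficient (over-saving).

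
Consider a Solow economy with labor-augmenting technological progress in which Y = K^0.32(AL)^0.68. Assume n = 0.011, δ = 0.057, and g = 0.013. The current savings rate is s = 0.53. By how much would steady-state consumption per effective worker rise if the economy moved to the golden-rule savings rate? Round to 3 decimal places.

n + g + δ = 0.011 + 0.013 + 0.057 = 0.081.
Current steady state (s = 0.53): k* = (0.53/0.081)^(1/0.68) ≈ 15.8377, y* = 15.8377^0.32 ≈ 2.4205, c* = (1−0.53)·2.4205 ≈ 1.1376.
Maximizing c = f(k) − (n+g+δ)·k gives f'(k) = n+g+δ, i.e. 0.32·k^(0.32−1) = 0.081, so k_gold = (0.32/0.081)^(1/0.68) ≈ 7.5413.
y_gold = 7.5413^0.32 ≈ 1.9089, c_gold = y_gold − 0.081·k_gold ≈ 1.2981.
Gain: Δc = 1.2981 − 1.1376 ≈ 0.1604.

Δc ≈ 0.160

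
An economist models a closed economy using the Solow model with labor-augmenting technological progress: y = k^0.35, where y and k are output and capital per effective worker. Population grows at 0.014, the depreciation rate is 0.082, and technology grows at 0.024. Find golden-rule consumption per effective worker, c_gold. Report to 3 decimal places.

Break-even investment rate: n + g + δ = 0.014 + 0.024 + 0.082 = 0.12.
Setting f'(k) = n+g+δ gives 0.35·k^(0.35−1) = 0.12, hence k_gold = (0.35/0.12)^(1/0.65) ≈ 5.1905.
y_gold = 5.1905^0.35 ≈ 1.7796.
c_gold = y_gold − (n+g+δ)·k_gold = 1.7796 − 0.12·5.1905 ≈ 1.1567.

c_gold ≈ 1.157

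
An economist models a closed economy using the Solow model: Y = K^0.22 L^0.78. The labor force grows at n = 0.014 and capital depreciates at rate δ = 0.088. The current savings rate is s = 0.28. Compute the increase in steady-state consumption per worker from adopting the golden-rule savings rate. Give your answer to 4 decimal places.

Break-even investment rate: n + δ = 0.014 + 0.088 = 0.102.
Current steady state (s = 0.28): k* = (0.28/0.102)^(1/0.78) ≈ 3.6497, y* = 3.6497^0.22 ≈ 1.3295, c* = (1−0.28)·1.3295 ≈ 0.9573.
Setting f'(k) = n+δ gives 0.22·k^(0.22−1) = 0.102, hence k_gold = (0.22/0.102)^(1/0.78) ≈ 2.6790.
y_gold = 2.6790^0.22 ≈ 1.2421, c_gold = y_gold − 0.102·k_gold ≈ 0.9688.
Gain: Δc = 0.9688 − 0.9573 ≈ 0.0116.

Δc ≈ 0.0116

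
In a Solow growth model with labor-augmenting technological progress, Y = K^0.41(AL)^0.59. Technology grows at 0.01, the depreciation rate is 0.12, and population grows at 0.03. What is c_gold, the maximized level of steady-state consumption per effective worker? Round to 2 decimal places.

c_gold ≈ 1.13

Capital per effective worker breaks even when investment replaces (n + g + δ)·k; here n + g + δ = 0.16.
Setting f'(k) = n+g+δ gives 0.41·k^(0.41−1) = 0.16, hence k_gold = (0.41/0.16)^(1/0.59) ≈ 4.9278.
y_gold = 4.9278^0.41 ≈ 1.9230.
c_gold = y_gold − (n+g+δ)·k_gold = 1.9230 − 0.16·4.9278 ≈ 1.1346.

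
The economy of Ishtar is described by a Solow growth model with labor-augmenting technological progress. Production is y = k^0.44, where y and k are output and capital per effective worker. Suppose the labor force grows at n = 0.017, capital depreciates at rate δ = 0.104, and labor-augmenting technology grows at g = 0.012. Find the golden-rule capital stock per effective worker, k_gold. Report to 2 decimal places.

k_gold ≈ 8.47

Break-even investment rate: n + g + δ = 0.017 + 0.012 + 0.104 = 0.133.
Maximizing c = f(k) − (n+g+δ)·k gives f'(k) = n+g+δ, i.e. 0.44·k^(0.44−1) = 0.133, so k_gold = (0.44/0.133)^(1/0.56) ≈ 8.4695.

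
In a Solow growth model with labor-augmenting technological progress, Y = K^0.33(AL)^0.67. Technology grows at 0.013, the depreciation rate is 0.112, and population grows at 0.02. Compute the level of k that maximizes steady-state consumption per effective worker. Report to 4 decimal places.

k_gold ≈ 3.4124

n + g + δ = 0.02 + 0.013 + 0.112 = 0.145.
Setting f'(k) = n+g+δ gives 0.33·k^(0.33−1) = 0.145, hence k_gold = (0.33/0.145)^(1/0.67) ≈ 3.4124.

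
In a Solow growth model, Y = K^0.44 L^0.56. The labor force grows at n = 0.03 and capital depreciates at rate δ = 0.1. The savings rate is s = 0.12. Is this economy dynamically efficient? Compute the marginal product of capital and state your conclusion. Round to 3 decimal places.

The effective depreciation rate is n + δ = 0.03 + 0.1 = 0.13.
Steady-state k*: s·k^0.44 = 0.13·k gives k* = (0.12/0.13)^(1/0.56) ≈ 0.8668.
MPK = 0.44·0.8668^(-0.56) ≈ 0.4767.
MPK > n+δ = 0.13, so the economy is dynamically efficient (under-saving).

dynamically efficient; MPK ≈ 0.477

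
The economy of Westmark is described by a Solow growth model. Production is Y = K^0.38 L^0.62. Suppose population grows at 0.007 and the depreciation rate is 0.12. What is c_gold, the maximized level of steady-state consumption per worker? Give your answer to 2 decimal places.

Break-even investment rate: n + δ = 0.007 + 0.12 = 0.127.
Maximizing c = f(k) − (n+δ)·k gives f'(k) = n+δ, i.e. 0.38·k^(0.38−1) = 0.127, so k_gold = (0.38/0.127)^(1/0.62) ≈ 5.8575.
y_gold = 5.8575^0.38 ≈ 1.9576.
c_gold = y_gold − (n+δ)·k_gold = 1.9576 − 0.127·5.8575 ≈ 1.2137.

c_gold ≈ 1.21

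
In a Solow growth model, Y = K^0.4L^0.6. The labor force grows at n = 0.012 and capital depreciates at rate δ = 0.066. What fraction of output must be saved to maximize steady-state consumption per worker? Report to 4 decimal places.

Break-even investment rate: n + δ = 0.012 + 0.066 = 0.078.
At the golden rule MPK = n+δ, and in any Cobb-Douglas steady state s = (n+δ)·k/y = MPK·k/y = capital's share 0.4.

s_gold = 0.4000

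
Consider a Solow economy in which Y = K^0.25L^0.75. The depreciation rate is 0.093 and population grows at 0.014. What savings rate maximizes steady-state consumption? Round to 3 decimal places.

s_gold = 0.250

The effective depreciation rate is n + δ = 0.014 + 0.093 = 0.107.
At the golden rule MPK = n+δ, and in any Cobb-Douglas steady state s = (n+δ)·k/y = MPK·k/y = capital's share 0.25.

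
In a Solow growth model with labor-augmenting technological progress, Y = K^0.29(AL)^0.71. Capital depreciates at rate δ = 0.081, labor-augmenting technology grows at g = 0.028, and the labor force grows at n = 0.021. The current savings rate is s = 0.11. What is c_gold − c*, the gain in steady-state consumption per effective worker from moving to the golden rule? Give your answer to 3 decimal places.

The effective depreciation rate is n + g + δ = 0.021 + 0.028 + 0.081 = 0.13.
Current steady state (s = 0.11): k* = (0.11/0.13)^(1/0.71) ≈ 0.7903, y* = 0.7903^0.29 ≈ 0.9340, c* = (1−0.11)·0.9340 ≈ 0.8313.
At the golden rule the marginal product of capital equals n+g+δ: 0.29·k^(0.29−1) = 0.13. Solving, k_gold = (0.29/0.13)^(1/0.71) ≈ 3.0959.
y_gold = 3.0959^0.29 ≈ 1.3878, c_gold = y_gold − 0.13·k_gold ≈ 0.9853.
Gain: Δc = 0.9853 − 0.8313 ≈ 0.1540.

Δc ≈ 0.154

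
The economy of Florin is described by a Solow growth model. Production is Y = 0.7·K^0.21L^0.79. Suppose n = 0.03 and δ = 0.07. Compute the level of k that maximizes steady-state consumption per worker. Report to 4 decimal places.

k_gold ≈ 1.6285

Break-even investment rate: n + δ = 0.03 + 0.07 = 0.1.
Maximizing c = f(k) − (n+δ)·k gives f'(k) = n+δ, i.e. 0.21·0.7·k^(0.21−1) = 0.1, so k_gold = (0.21·0.7/0.1)^(1/0.79) ≈ 1.6285.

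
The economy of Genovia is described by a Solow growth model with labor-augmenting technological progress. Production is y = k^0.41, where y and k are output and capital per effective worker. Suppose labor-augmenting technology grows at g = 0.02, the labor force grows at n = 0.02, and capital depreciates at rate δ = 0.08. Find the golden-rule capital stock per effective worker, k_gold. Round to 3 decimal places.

Break-even investment rate: n + g + δ = 0.02 + 0.02 + 0.08 = 0.12.
Maximizing c = f(k) − (n+g+δ)·k gives f'(k) = n+g+δ, i.e. 0.41·k^(0.41−1) = 0.12, so k_gold = (0.41/0.12)^(1/0.59) ≈ 8.0244.

k_gold ≈ 8.024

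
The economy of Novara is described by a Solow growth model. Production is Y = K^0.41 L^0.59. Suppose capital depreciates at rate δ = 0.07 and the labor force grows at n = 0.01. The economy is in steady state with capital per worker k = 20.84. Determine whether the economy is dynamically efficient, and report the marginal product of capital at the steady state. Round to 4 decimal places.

n + δ = 0.01 + 0.07 = 0.08.
MPK = 0.41·k^(0.41−1) = 0.41·20.84^(-0.59) ≈ 0.0683.
MPK < 0.08, so the economy is dynamically inefficient (over-saving).

dynamically inefficient; MPK ≈ 0.0683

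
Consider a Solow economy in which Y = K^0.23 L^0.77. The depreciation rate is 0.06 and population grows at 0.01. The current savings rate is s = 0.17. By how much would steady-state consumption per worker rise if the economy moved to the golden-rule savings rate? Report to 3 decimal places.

Δc ≈ 0.017

Break-even investment rate: n + δ = 0.01 + 0.06 = 0.07.
Current steady state (s = 0.17): k* = (0.17/0.07)^(1/0.77) ≈ 3.1656, y* = 3.1656^0.23 ≈ 1.3035, c* = (1−0.17)·1.3035 ≈ 1.0819.
Setting f'(k) = n+δ gives 0.23·k^(0.23−1) = 0.07, hence k_gold = (0.23/0.07)^(1/0.77) ≈ 4.6876.
y_gold = 4.6876^0.23 ≈ 1.4267, c_gold = y_gold − 0.07·k_gold ≈ 1.0985.
Gain: Δc = 1.0985 − 1.0819 ≈ 0.0166.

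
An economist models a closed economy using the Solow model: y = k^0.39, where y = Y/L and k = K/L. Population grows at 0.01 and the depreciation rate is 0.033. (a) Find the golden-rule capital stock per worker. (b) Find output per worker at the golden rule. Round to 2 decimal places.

Capital per worker breaks even when investment replaces (n + δ)·k; here n + δ = 0.043.
At the golden rule the marginal product of capital equals n+δ: 0.39·k^(0.39−1) = 0.043. Solving, k_gold = (0.39/0.043)^(1/0.61) ≈ 37.1390.
y_gold = 37.1390^0.39 ≈ 4.0948.

(a) k_gold ≈ 37.14; (b) y_gold ≈ 4.09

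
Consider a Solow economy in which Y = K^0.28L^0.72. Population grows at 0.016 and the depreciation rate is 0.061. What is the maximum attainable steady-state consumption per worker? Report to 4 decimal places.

c_gold ≈ 1.1895

The effective depreciation rate is n + δ = 0.016 + 0.061 = 0.077.
At the golden rule the marginal product of capital equals n+δ: 0.28·k^(0.28−1) = 0.077. Solving, k_gold = (0.28/0.077)^(1/0.72) ≈ 6.0076.
y_gold = 6.0076^0.28 ≈ 1.6521.
c_gold = y_gold − (n+δ)·k_gold = 1.6521 − 0.077·6.0076 ≈ 1.1895.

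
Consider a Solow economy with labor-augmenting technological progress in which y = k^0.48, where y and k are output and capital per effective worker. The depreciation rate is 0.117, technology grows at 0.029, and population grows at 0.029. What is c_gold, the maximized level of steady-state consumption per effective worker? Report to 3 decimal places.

n + g + δ = 0.029 + 0.029 + 0.117 = 0.175.
At the golden rule the marginal product of capital equals n+g+δ: 0.48·k^(0.48−1) = 0.175. Solving, k_gold = (0.48/0.175)^(1/0.52) ≈ 6.9614.
y_gold = 6.9614^0.48 ≈ 2.5380.
c_gold = y_gold − (n+g+δ)·k_gold = 2.5380 − 0.175·6.9614 ≈ 1.3198.

c_gold ≈ 1.320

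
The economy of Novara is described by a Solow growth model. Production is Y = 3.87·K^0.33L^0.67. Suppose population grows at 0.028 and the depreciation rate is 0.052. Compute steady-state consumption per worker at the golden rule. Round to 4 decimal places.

Capital per worker breaks even when investment replaces (n + δ)·k; here n + δ = 0.08.
At the golden rule the marginal product of capital equals n+δ: 0.33·3.87·k^(0.33−1) = 0.08. Solving, k_gold = (0.33·3.87/0.08)^(1/0.67) ≈ 62.4775.
y_gold = 3.87·62.4775^0.33 ≈ 15.1461.
c_gold = y_gold − (n+δ)·k_gold = 15.1461 − 0.08·62.4775 ≈ 10.1479.

c_gold ≈ 10.1479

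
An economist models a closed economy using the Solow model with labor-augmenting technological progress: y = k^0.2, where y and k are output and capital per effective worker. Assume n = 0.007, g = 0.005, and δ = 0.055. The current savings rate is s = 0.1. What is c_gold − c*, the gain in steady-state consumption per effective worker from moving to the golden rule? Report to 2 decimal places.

Capital per effective worker breaks even when investment replaces (n + g + δ)·k; here n + g + δ = 0.067.
Current steady state (s = 0.1): k* = (0.1/0.067)^(1/0.8) ≈ 1.6497, y* = 1.6497^0.2 ≈ 1.1053, c* = (1−0.1)·1.1053 ≈ 0.9948.
Golden rule sets MPK = n+g+δ: 0.2·k^(0.2−1) = 0.067, so k_gold = (0.2/0.067)^(1/0.8) ≈ 3.9237.
y_gold = 3.9237^0.2 ≈ 1.3144, c_gold = y_gold − 0.067·k_gold ≈ 1.0515.
Gain: Δc = 1.0515 − 0.9948 ≈ 0.0568.

Δc ≈ 0.06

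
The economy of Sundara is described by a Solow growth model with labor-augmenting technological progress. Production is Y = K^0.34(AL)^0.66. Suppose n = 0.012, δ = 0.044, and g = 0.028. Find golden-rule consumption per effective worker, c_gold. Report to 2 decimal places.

c_gold ≈ 1.36

The effective depreciation rate is n + g + δ = 0.012 + 0.028 + 0.044 = 0.084.
Golden rule sets MPK = n+g+δ: 0.34·k^(0.34−1) = 0.084, so k_gold = (0.34/0.084)^(1/0.66) ≈ 8.3176.
y_gold = 8.3176^0.34 ≈ 2.0549.
c_gold = y_gold − (n+g+δ)·k_gold = 2.0549 − 0.084·8.3176 ≈ 1.3563.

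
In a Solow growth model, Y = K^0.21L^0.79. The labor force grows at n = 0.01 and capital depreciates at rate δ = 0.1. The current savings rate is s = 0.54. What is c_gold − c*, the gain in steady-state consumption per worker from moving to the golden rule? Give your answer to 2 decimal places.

Δc ≈ 0.24

The effective depreciation rate is n + δ = 0.01 + 0.1 = 0.11.
Current steady state (s = 0.54): k* = (0.54/0.11)^(1/0.79) ≈ 7.4935, y* = 7.4935^0.21 ≈ 1.5265, c* = (1−0.54)·1.5265 ≈ 0.7022.
Maximizing c = f(k) − (n+δ)·k gives f'(k) = n+δ, i.e. 0.21·k^(0.21−1) = 0.11, so k_gold = (0.21/0.11)^(1/0.79) ≈ 2.2671.
y_gold = 2.2671^0.21 ≈ 1.1875, c_gold = y_gold − 0.11·k_gold ≈ 0.9382.
Gain: Δc = 0.9382 − 0.7022 ≈ 0.2360.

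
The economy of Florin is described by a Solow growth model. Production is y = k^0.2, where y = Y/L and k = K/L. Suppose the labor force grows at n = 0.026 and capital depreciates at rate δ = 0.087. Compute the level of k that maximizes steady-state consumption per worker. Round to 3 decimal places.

n + δ = 0.026 + 0.087 = 0.113.
Golden rule sets MPK = n+δ: 0.2·k^(0.2−1) = 0.113, so k_gold = (0.2/0.113)^(1/0.8) ≈ 2.0415.

k_gold ≈ 2.041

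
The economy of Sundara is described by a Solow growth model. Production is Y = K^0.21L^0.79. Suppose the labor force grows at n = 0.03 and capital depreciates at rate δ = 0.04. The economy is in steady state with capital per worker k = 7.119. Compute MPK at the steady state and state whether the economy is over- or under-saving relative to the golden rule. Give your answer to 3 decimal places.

Break-even investment rate: n + δ = 0.03 + 0.04 = 0.07.
MPK = 0.21·k^(0.21−1) = 0.21·7.119^(-0.79) ≈ 0.0445.
MPK < 0.07, so the economy is dynamically inefficient (over-saving).

over-saving; MPK ≈ 0.045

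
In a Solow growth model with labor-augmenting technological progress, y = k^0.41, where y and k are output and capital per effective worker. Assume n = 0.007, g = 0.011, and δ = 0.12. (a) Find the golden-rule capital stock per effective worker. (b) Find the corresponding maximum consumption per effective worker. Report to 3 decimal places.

Break-even investment rate: n + g + δ = 0.007 + 0.011 + 0.12 = 0.138.
Setting f'(k) = n+g+δ gives 0.41·k^(0.41−1) = 0.138, hence k_gold = (0.41/0.138)^(1/0.59) ≈ 6.3319.
y_gold = 6.3319^0.41 ≈ 2.1312; c_gold = y_gold − 0.138·k_gold ≈ 1.2574.

(a) k_gold ≈ 6.332; (b) c_gold ≈ 1.257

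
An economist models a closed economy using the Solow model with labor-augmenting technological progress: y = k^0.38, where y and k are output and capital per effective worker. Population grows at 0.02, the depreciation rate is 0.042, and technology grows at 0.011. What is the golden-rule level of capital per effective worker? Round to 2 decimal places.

The effective depreciation rate is n + g + δ = 0.02 + 0.011 + 0.042 = 0.073.
Maximizing c = f(k) − (n+g+δ)·k gives f'(k) = n+g+δ, i.e. 0.38·k^(0.38−1) = 0.073, so k_gold = (0.38/0.073)^(1/0.62) ≈ 14.3081.

k_gold ≈ 14.31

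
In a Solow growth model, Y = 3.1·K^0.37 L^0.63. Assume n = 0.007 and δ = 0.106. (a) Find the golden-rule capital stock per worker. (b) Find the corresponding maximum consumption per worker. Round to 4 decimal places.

(a) k_gold ≈ 39.5909; (b) c_gold ≈ 7.6175

The effective depreciation rate is n + δ = 0.007 + 0.106 = 0.113.
At the golden rule the marginal product of capital equals n+δ: 0.37·3.1·k^(0.37−1) = 0.113. Solving, k_gold = (0.37·3.1/0.113)^(1/0.63) ≈ 39.5909.
y_gold = 3.1·39.5909^0.37 ≈ 12.0913; c_gold = y_gold − 0.113·k_gold ≈ 7.6175.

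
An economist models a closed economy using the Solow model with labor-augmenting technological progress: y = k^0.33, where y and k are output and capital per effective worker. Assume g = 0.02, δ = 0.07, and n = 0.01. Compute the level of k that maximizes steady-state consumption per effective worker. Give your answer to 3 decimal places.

The effective depreciation rate is n + g + δ = 0.01 + 0.02 + 0.07 = 0.1.
Setting f'(k) = n+g+δ gives 0.33·k^(0.33−1) = 0.1, hence k_gold = (0.33/0.1)^(1/0.67) ≈ 5.9416.

k_gold ≈ 5.942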